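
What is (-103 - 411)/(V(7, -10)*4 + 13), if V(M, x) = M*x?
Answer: 514/267 ≈ 1.9251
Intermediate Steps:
(-103 - 411)/(V(7, -10)*4 + 13) = (-103 - 411)/((7*(-10))*4 + 13) = -514/(-70*4 + 13) = -514/(-280 + 13) = -514/(-267) = -514*(-1/267) = 514/267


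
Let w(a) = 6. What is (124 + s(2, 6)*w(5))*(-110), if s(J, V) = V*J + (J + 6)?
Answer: -26840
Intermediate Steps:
s(J, V) = 6 + J + J*V (s(J, V) = J*V + (6 + J) = 6 + J + J*V)
(124 + s(2, 6)*w(5))*(-110) = (124 + (6 + 2 + 2*6)*6)*(-110) = (124 + (6 + 2 + 12)*6)*(-110) = (124 + 20*6)*(-110) = (124 + 120)*(-110) = 244*(-110) = -26840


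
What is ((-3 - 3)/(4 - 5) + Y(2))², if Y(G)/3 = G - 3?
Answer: 9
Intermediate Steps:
Y(G) = -9 + 3*G (Y(G) = 3*(G - 3) = 3*(-3 + G) = -9 + 3*G)
((-3 - 3)/(4 - 5) + Y(2))² = ((-3 - 3)/(4 - 5) + (-9 + 3*2))² = (-6/(-1) + (-9 + 6))² = (-6*(-1) - 3)² = (6 - 3)² = 3² = 9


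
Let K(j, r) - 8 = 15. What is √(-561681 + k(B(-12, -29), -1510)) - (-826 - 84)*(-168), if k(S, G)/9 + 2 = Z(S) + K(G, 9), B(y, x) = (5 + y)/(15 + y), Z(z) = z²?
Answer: -152880 + I*√561443 ≈ -1.5288e+5 + 749.29*I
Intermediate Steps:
K(j, r) = 23 (K(j, r) = 8 + 15 = 23)
B(y, x) = (5 + y)/(15 + y)
k(S, G) = 189 + 9*S² (k(S, G) = -18 + 9*(S² + 23) = -18 + 9*(23 + S²) = -18 + (207 + 9*S²) = 189 + 9*S²)
√(-561681 + k(B(-12, -29), -1510)) - (-826 - 84)*(-168) = √(-561681 + (189 + 9*((5 - 12)/(15 - 12))²)) - (-826 - 84)*(-168) = √(-561681 + (189 + 9*(-7/3)²)) - (-910)*(-168) = √(-561681 + (189 + 9*((⅓)*(-7))²)) - 1*152880 = √(-561681 + (189 + 9*(-7/3)²)) - 152880 = √(-561681 + (189 + 9*(49/9))) - 152880 = √(-561681 + (189 + 49)) - 152880 = √(-561681 + 238) - 152880 = √(-561443) - 152880 = I*√561443 - 152880 = -152880 + I*√561443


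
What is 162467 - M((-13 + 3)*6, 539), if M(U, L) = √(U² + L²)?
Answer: 162467 - √294121 ≈ 1.6192e+5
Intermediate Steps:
M(U, L) = √(L² + U²)
162467 - M((-13 + 3)*6, 539) = 162467 - √(539² + ((-13 + 3)*6)²) = 162467 - √(290521 + (-10*6)²) = 162467 - √(290521 + (-60)²) = 162467 - √(290521 + 3600) = 162467 - √294121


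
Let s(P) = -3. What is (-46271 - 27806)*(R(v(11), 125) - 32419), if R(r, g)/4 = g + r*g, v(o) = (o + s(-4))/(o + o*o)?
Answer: 77953227179/33 ≈ 2.3622e+9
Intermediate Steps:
v(o) = (-3 + o)/(o + o²) (v(o) = (o - 3)/(o + o*o) = (-3 + o)/(o + o²))
R(r, g) = 4*g + 4*g*r (R(r, g) = 4*(g + r*g) = 4*(g + g*r) = 4*g + 4*g*r)
(-46271 - 27806)*(R(v(11), 125) - 32419) = (-46271 - 27806)*(4*125*(1 + (-3 + 11)/(11*(1 + 11))) - 32419) = -74077*(4*125*(1 + (1/11)*8/12) - 32419) = -74077*(4*125*(1 + (1/11)*(1/12)*8) - 32419) = -74077*(4*125*(1 + 2/33) - 32419) = -74077*(4*125*(35/33) - 32419) = -74077*(17500/33 - 32419) = -74077*(-1052327/33) = 77953227179/33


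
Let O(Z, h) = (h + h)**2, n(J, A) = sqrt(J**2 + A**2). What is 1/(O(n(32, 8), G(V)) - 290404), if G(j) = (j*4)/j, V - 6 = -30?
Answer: -1/290340 ≈ -3.4442e-6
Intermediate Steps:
V = -24 (V = 6 - 30 = -24)
n(J, A) = sqrt(A**2 + J**2)
G(j) = 4 (G(j) = (4*j)/j = 4)
O(Z, h) = 4*h**2 (O(Z, h) = (2*h)**2 = 4*h**2)
1/(O(n(32, 8), G(V)) - 290404) = 1/(4*4**2 - 290404) = 1/(4*16 - 290404) = 1/(64 - 290404) = 1/(-290340) = -1/290340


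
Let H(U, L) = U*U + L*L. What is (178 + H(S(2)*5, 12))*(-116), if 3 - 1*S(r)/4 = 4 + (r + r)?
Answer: -1197352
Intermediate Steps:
S(r) = -4 - 8*r (S(r) = 12 - 4*(4 + (r + r)) = 12 - 4*(4 + 2*r) = 12 + (-16 - 8*r) = -4 - 8*r)
H(U, L) = L² + U² (H(U, L) = U² + L² = L² + U²)
(178 + H(S(2)*5, 12))*(-116) = (178 + (12² + ((-4 - 8*2)*5)²))*(-116) = (178 + (144 + ((-4 - 16)*5)²))*(-116) = (178 + (144 + (-20*5)²))*(-116) = (178 + (144 + (-100)²))*(-116) = (178 + (144 + 10000))*(-116) = (178 + 10144)*(-116) = 10322*(-116) = -1197352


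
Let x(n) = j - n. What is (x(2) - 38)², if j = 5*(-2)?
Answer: 2500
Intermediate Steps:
j = -10
x(n) = -10 - n
(x(2) - 38)² = ((-10 - 1*2) - 38)² = ((-10 - 2) - 38)² = (-12 - 38)² = (-50)² = 2500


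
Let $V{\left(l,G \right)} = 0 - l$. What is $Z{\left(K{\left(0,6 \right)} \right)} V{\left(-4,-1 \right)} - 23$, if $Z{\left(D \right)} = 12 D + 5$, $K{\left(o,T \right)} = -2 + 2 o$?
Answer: $-99$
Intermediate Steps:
$V{\left(l,G \right)} = - l$
$Z{\left(D \right)} = 5 + 12 D$
$Z{\left(K{\left(0,6 \right)} \right)} V{\left(-4,-1 \right)} - 23 = \left(5 + 12 \left(-2 + 2 \cdot 0\right)\right) \left(\left(-1\right) \left(-4\right)\right) - 23 = \left(5 + 12 \left(-2 + 0\right)\right) 4 - 23 = \left(5 + 12 \left(-2\right)\right) 4 - 23 = \left(5 - 24\right) 4 - 23 = \left(-19\right) 4 - 23 = -76 - 23 = -99$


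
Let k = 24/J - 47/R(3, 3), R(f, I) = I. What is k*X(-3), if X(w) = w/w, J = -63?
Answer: -337/21 ≈ -16.048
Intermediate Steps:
X(w) = 1
k = -337/21 (k = 24/(-63) - 47/3 = 24*(-1/63) - 47*⅓ = -8/21 - 47/3 = -337/21 ≈ -16.048)
k*X(-3) = -337/21*1 = -337/21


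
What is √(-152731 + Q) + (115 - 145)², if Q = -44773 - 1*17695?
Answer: 900 + 3*I*√23911 ≈ 900.0 + 463.9*I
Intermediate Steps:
Q = -62468 (Q = -44773 - 17695 = -62468)
√(-152731 + Q) + (115 - 145)² = √(-152731 - 62468) + (115 - 145)² = √(-215199) + (-30)² = 3*I*√23911 + 900 = 900 + 3*I*√23911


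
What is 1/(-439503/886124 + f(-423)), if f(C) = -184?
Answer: -886124/163486319 ≈ -0.0054202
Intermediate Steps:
1/(-439503/886124 + f(-423)) = 1/(-439503/886124 - 184) = 1/(-163486319/886124) = -886124/163486319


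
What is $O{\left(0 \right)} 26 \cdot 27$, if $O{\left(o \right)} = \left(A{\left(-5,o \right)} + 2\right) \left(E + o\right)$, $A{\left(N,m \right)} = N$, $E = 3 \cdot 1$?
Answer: $-6318$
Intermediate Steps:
$E = 3$
$O{\left(o \right)} = -9 - 3 o$ ($O{\left(o \right)} = \left(-5 + 2\right) \left(3 + o\right) = - 3 \left(3 + o\right) = -9 - 3 o$)
$O{\left(0 \right)} 26 \cdot 27 = \left(-9 - 0\right) 26 \cdot 27 = \left(-9 + 0\right) 26 \cdot 27 = \left(-9\right) 26 \cdot 27 = \left(-234\right) 27 = -6318$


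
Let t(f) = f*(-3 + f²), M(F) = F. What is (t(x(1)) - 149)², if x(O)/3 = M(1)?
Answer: 17161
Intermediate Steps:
x(O) = 3 (x(O) = 3*1 = 3)
(t(x(1)) - 149)² = (3*(-3 + 3²) - 149)² = (3*(-3 + 9) - 149)² = (3*6 - 149)² = (18 - 149)² = (-131)² = 17161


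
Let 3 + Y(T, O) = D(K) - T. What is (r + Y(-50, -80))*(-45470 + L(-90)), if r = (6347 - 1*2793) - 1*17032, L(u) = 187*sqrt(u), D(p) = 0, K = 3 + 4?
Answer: 610707570 - 7534791*I*sqrt(10) ≈ 6.1071e+8 - 2.3827e+7*I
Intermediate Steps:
K = 7
r = -13478 (r = (6347 - 2793) - 17032 = 3554 - 17032 = -13478)
Y(T, O) = -3 - T (Y(T, O) = -3 + (0 - T) = -3 - T)
(r + Y(-50, -80))*(-45470 + L(-90)) = (-13478 + (-3 - 1*(-50)))*(-45470 + 187*sqrt(-90)) = (-13478 + (-3 + 50))*(-45470 + 187*(3*I*sqrt(10))) = (-13478 + 47)*(-45470 + 561*I*sqrt(10)) = -13431*(-45470 + 561*I*sqrt(10)) = 610707570 - 7534791*I*sqrt(10)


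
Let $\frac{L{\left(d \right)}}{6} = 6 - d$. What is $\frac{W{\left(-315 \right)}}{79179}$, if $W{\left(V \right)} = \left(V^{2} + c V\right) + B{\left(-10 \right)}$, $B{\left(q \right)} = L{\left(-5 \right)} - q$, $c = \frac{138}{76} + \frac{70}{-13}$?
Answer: $\frac{49610039}{39114426} \approx 1.2683$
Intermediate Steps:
$c = - \frac{1763}{494}$ ($c = 138 \cdot \frac{1}{76} + 70 \left(- \frac{1}{13}\right) = \frac{69}{38} - \frac{70}{13} = - \frac{1763}{494} \approx -3.5688$)
$L{\left(d \right)} = 36 - 6 d$ ($L{\left(d \right)} = 6 \left(6 - d\right) = 36 - 6 d$)
$B{\left(q \right)} = 66 - q$ ($B{\left(q \right)} = \left(36 - -30\right) - q = \left(36 + 30\right) - q = 66 - q$)
$W{\left(V \right)} = 76 + V^{2} - \frac{1763 V}{494}$ ($W{\left(V \right)} = \left(V^{2} - \frac{1763 V}{494}\right) + \left(66 - -10\right) = \left(V^{2} - \frac{1763 V}{494}\right) + \left(66 + 10\right) = \left(V^{2} - \frac{1763 V}{494}\right) + 76 = 76 + V^{2} - \frac{1763 V}{494}$)
$\frac{W{\left(-315 \right)}}{79179} = \frac{76 + \left(-315\right)^{2} - - \frac{555345}{494}}{79179} = \left(76 + 99225 + \frac{555345}{494}\right) \frac{1}{79179} = \frac{49610039}{494} \cdot \frac{1}{79179} = \frac{49610039}{39114426}$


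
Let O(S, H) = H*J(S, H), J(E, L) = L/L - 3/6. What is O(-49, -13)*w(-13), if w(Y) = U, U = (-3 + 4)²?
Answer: -13/2 ≈ -6.5000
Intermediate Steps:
J(E, L) = ½ (J(E, L) = 1 - 3*⅙ = 1 - ½ = ½)
U = 1 (U = 1² = 1)
O(S, H) = H/2 (O(S, H) = H*(½) = H/2)
w(Y) = 1
O(-49, -13)*w(-13) = ((½)*(-13))*1 = -13/2*1 = -13/2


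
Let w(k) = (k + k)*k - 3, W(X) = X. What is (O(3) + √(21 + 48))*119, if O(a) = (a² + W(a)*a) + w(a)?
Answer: 3927 + 119*√69 ≈ 4915.5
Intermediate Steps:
w(k) = -3 + 2*k² (w(k) = (2*k)*k - 3 = 2*k² - 3 = -3 + 2*k²)
O(a) = -3 + 4*a² (O(a) = (a² + a*a) + (-3 + 2*a²) = (a² + a²) + (-3 + 2*a²) = 2*a² + (-3 + 2*a²) = -3 + 4*a²)
(O(3) + √(21 + 48))*119 = ((-3 + 4*3²) + √(21 + 48))*119 = ((-3 + 4*9) + √69)*119 = ((-3 + 36) + √69)*119 = (33 + √69)*119 = 3927 + 119*√69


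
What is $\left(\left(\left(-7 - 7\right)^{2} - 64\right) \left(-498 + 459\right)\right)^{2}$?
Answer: $26501904$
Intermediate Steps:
$\left(\left(\left(-7 - 7\right)^{2} - 64\right) \left(-498 + 459\right)\right)^{2} = \left(\left(\left(-14\right)^{2} - 64\right) \left(-39\right)\right)^{2} = \left(\left(196 - 64\right) \left(-39\right)\right)^{2} = \left(132 \left(-39\right)\right)^{2} = \left(-5148\right)^{2} = 26501904$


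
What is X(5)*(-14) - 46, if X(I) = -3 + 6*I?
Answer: -424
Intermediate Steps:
X(5)*(-14) - 46 = (-3 + 6*5)*(-14) - 46 = (-3 + 30)*(-14) - 46 = 27*(-14) - 46 = -378 - 46 = -424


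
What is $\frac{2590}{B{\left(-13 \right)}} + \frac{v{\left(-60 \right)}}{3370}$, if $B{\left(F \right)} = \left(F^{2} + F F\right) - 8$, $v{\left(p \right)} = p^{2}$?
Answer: $\frac{99163}{11121} \approx 8.9167$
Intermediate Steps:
$B{\left(F \right)} = -8 + 2 F^{2}$ ($B{\left(F \right)} = \left(F^{2} + F^{2}\right) - 8 = 2 F^{2} - 8 = -8 + 2 F^{2}$)
$\frac{2590}{B{\left(-13 \right)}} + \frac{v{\left(-60 \right)}}{3370} = \frac{2590}{-8 + 2 \left(-13\right)^{2}} + \frac{\left(-60\right)^{2}}{3370} = \frac{2590}{-8 + 2 \cdot 169} + 3600 \cdot \frac{1}{3370} = \frac{2590}{-8 + 338} + \frac{360}{337} = \frac{2590}{330} + \frac{360}{337} = 2590 \cdot \frac{1}{330} + \frac{360}{337} = \frac{259}{33} + \frac{360}{337} = \frac{99163}{11121}$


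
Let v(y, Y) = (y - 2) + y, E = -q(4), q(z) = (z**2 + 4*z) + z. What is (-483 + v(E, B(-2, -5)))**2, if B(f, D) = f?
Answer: 310249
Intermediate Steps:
q(z) = z**2 + 5*z
E = -36 (E = -4*(5 + 4) = -4*9 = -1*36 = -36)
v(y, Y) = -2 + 2*y (v(y, Y) = (-2 + y) + y = -2 + 2*y)
(-483 + v(E, B(-2, -5)))**2 = (-483 + (-2 + 2*(-36)))**2 = (-483 + (-2 - 72))**2 = (-483 - 74)**2 = (-557)**2 = 310249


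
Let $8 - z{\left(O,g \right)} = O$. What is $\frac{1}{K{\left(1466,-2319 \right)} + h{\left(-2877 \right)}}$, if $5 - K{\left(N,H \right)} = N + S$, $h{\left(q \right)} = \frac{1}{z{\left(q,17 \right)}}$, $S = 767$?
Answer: $- \frac{2885}{6427779} \approx -0.00044883$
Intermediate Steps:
$z{\left(O,g \right)} = 8 - O$
$h{\left(q \right)} = \frac{1}{8 - q}$
$K{\left(N,H \right)} = -762 - N$ ($K{\left(N,H \right)} = 5 - \left(N + 767\right) = 5 - \left(767 + N\right) = -762 - N$)
$\frac{1}{K{\left(1466,-2319 \right)} + h{\left(-2877 \right)}} = \frac{1}{\left(-762 - 1466\right) - \frac{1}{-8 - 2877}} = \frac{1}{\left(-762 - 1466\right) - \frac{1}{-2885}} = \frac{1}{-2228 - - \frac{1}{2885}} = \frac{1}{-2228 + \frac{1}{2885}} = \frac{1}{- \frac{6427779}{2885}} = - \frac{2885}{6427779}$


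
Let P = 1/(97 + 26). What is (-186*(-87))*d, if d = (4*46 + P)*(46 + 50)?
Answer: 11719910592/41 ≈ 2.8585e+8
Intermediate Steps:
P = 1/123 ≈ 0.0081301
d = 724256/41 (d = (4*46 + 1/123)*(46 + 50) = (184 + 1/123)*96 = (22633/123)*96 = 724256/41 ≈ 17665.)
(-186*(-87))*d = -186*(-87)*(724256/41) = 16182*(724256/41) = 11719910592/41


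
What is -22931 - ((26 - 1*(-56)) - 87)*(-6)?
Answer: -22961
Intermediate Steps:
-22931 - ((26 - 1*(-56)) - 87)*(-6) = -22931 - ((26 + 56) - 87)*(-6) = -22931 - (82 - 87)*(-6) = -22931 - (-5)*(-6) = -22931 - 1*30 = -22931 - 30 = -22961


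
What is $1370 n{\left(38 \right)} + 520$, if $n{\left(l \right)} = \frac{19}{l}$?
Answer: $1205$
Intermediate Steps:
$1370 n{\left(38 \right)} + 520 = 1370 \cdot \frac{19}{38} + 520 = 1370 \cdot 19 \cdot \frac{1}{38} + 520 = 1370 \cdot \frac{1}{2} + 520 = 685 + 520 = 1205$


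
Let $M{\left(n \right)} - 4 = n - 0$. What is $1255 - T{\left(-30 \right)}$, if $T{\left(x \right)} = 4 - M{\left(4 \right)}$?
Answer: $1259$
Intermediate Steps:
$M{\left(n \right)} = 4 + n$ ($M{\left(n \right)} = 4 + \left(n - 0\right) = 4 + \left(n + 0\right) = 4 + n$)
$T{\left(x \right)} = -4$ ($T{\left(x \right)} = 4 - \left(4 + 4\right) = 4 - 8 = -4$)
$1255 - T{\left(-30 \right)} = 1255 - -4 = 1255 + 4 = 1259$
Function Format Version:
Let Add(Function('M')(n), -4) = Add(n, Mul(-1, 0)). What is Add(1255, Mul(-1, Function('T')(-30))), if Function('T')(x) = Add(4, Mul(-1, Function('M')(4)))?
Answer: 1259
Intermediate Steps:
Function('M')(n) = Add(4, n) (Function('M')(n) = Add(4, Add(n, Mul(-1, 0))) = Add(4, Add(n, 0)) = Add(4, n))
Function('T')(x) = -4 (Function('T')(x) = Add(4, Mul(-1, Add(4, 4))) = Add(4, Mul(-1, 8)) = Add(4, -8) = -4)
Add(1255, Mul(-1, Function('T')(-30))) = Add(1255, Mul(-1, -4)) = Add(1255, 4) = 1259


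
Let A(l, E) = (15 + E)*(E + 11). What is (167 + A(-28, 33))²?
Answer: 5193841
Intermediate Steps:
A(l, E) = (11 + E)*(15 + E) (A(l, E) = (15 + E)*(11 + E) = (11 + E)*(15 + E))
(167 + A(-28, 33))² = (167 + (165 + 33² + 26*33))² = (167 + (165 + 1089 + 858))² = (167 + 2112)² = 2279² = 5193841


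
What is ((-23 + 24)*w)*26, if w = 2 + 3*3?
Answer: 286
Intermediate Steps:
w = 11 (w = 2 + 9 = 11)
((-23 + 24)*w)*26 = ((-23 + 24)*11)*26 = (1*11)*26 = 11*26 = 286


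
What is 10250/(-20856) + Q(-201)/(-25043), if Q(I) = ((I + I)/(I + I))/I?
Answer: -36283277/73826764 ≈ -0.49147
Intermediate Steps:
Q(I) = 1/I (Q(I) = ((2*I)/((2*I)))/I = ((2*I)*(1/(2*I)))/I = 1/I)
10250/(-20856) + Q(-201)/(-25043) = 10250/(-20856) + 1/(-201*(-25043)) = 10250*(-1/20856) - 1/201*(-1/25043) = -5125/10428 + 1/5033643 = -36283277/73826764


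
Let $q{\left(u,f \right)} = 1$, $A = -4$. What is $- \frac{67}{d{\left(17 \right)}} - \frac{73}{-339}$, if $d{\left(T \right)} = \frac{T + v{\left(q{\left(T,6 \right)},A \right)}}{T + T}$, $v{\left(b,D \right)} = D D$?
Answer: $- \frac{85537}{1243} \approx -68.815$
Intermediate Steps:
$v{\left(b,D \right)} = D^{2}$
$d{\left(T \right)} = \frac{16 + T}{2 T}$ ($d{\left(T \right)} = \frac{T + \left(-4\right)^{2}}{T + T} = \frac{T + 16}{2 T} = \left(16 + T\right) \frac{1}{2 T} = \frac{16 + T}{2 T}$)
$- \frac{67}{d{\left(17 \right)}} - \frac{73}{-339} = - \frac{67}{\frac{1}{2} \cdot \frac{1}{17} \left(16 + 17\right)} - \frac{73}{-339} = - \frac{67}{\frac{1}{2} \cdot \frac{1}{17} \cdot 33} - - \frac{73}{339} = - \frac{67}{\frac{33}{34}} + \frac{73}{339} = \left(-67\right) \frac{34}{33} + \frac{73}{339} = - \frac{2278}{33} + \frac{73}{339} = - \frac{85537}{1243}$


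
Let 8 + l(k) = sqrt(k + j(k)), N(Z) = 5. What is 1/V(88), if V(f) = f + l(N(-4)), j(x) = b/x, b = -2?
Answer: 400/31977 - sqrt(115)/31977 ≈ 0.012174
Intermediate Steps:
j(x) = -2/x
l(k) = -8 + sqrt(k - 2/k)
V(f) = -8 + f + sqrt(115)/5 (V(f) = f + (-8 + sqrt(5 - 2/5)) = f + (-8 + sqrt(23/5)) = f + (-8 + sqrt(115)/5) = -8 + f + sqrt(115)/5)
1/V(88) = 1/(-8 + 88 + sqrt(115)/5) = 1/(80 + sqrt(115)/5)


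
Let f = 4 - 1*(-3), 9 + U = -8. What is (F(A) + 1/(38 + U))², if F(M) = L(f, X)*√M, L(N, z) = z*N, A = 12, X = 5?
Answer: 6482701/441 + 20*√3/3 ≈ 14712.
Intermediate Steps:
U = -17 (U = -9 - 8 = -17)
f = 7 (f = 4 + 3 = 7)
L(N, z) = N*z
F(M) = 35*√M (F(M) = (7*5)*√M = 35*√M)
(F(A) + 1/(38 + U))² = (35*√12 + 1/(38 - 17))² = (35*(2*√3) + 1/21)² = (70*√3 + 1/21)² = (1/21 + 70*√3)²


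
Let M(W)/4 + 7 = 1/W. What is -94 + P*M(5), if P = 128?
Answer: -17878/5 ≈ -3575.6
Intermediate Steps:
M(W) = -28 + 4/W
-94 + P*M(5) = -94 + 128*(-28 + 4/5) = -94 + 128*(-28 + 4*(⅕)) = -94 + 128*(-28 + ⅘) = -94 + 128*(-136/5) = -94 - 17408/5 = -17878/5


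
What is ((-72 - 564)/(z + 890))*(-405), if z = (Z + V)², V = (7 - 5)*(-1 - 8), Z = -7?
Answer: 17172/101 ≈ 170.02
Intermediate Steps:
V = -18 (V = 2*(-9) = -18)
z = 625 (z = (-7 - 18)² = (-25)² = 625)
((-72 - 564)/(z + 890))*(-405) = ((-72 - 564)/(625 + 890))*(-405) = -636/1515*(-405) = -636*1/1515*(-405) = -212/505*(-405) = 17172/101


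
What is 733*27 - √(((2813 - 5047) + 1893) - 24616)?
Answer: 19791 - 3*I*√2773 ≈ 19791.0 - 157.98*I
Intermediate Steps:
733*27 - √(((2813 - 5047) + 1893) - 24616) = 19791 - √((-2234 + 1893) - 24616) = 19791 - √(-341 - 24616) = 19791 - √(-24957) = 19791 - 3*I*√2773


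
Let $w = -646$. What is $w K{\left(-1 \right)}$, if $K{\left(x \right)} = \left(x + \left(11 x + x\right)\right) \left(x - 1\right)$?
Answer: $-16796$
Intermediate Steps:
$K{\left(x \right)} = 13 x \left(-1 + x\right)$ ($K{\left(x \right)} = \left(x + 12 x\right) \left(-1 + x\right) = 13 x \left(-1 + x\right)$)
$w K{\left(-1 \right)} = - 646 \cdot 13 \left(-1\right) \left(-1 - 1\right) = - 646 \cdot 13 \left(-1\right) \left(-2\right) = \left(-646\right) 26 = -16796$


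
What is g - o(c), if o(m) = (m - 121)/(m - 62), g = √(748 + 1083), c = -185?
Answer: -306/247 + √1831 ≈ 41.551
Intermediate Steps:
g = √1831 ≈ 42.790
o(m) = (-121 + m)/(-62 + m)
g - o(c) = √1831 - (-121 - 185)/(-62 - 185) = √1831 - (-306)/(-247) = √1831 - (-1)*(-306)/247 = √1831 - 1*306/247 = √1831 - 306/247 = -306/247 + √1831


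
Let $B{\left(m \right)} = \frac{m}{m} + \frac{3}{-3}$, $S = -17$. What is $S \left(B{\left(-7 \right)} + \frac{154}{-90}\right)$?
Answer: $\frac{1309}{45} \approx 29.089$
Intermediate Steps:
$B{\left(m \right)} = 0$ ($B{\left(m \right)} = 1 + 3 \left(- \frac{1}{3}\right) = 1 - 1 = 0$)
$S \left(B{\left(-7 \right)} + \frac{154}{-90}\right) = - 17 \left(0 + \frac{154}{-90}\right) = - 17 \left(0 + 154 \left(- \frac{1}{90}\right)\right) = - 17 \left(0 - \frac{77}{45}\right) = \left(-17\right) \left(- \frac{77}{45}\right) = \frac{1309}{45}$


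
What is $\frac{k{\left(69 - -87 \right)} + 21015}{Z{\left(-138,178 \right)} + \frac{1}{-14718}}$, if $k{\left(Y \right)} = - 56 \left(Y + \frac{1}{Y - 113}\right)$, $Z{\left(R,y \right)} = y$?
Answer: $\frac{7770235638}{112651529} \approx 68.976$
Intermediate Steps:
$k{\left(Y \right)} = - 56 Y - \frac{56}{-113 + Y}$ ($k{\left(Y \right)} = - 56 \left(Y + \frac{1}{-113 + Y}\right) = - 56 Y - \frac{56}{-113 + Y}$)
$\frac{k{\left(69 - -87 \right)} + 21015}{Z{\left(-138,178 \right)} + \frac{1}{-14718}} = \frac{\frac{56 \left(-1 - \left(69 - -87\right)^{2} + 113 \left(69 - -87\right)\right)}{-113 + \left(69 - -87\right)} + 21015}{178 + \frac{1}{-14718}} = \frac{\frac{56 \left(-1 - \left(69 + 87\right)^{2} + 113 \left(69 + 87\right)\right)}{-113 + \left(69 + 87\right)} + 21015}{178 - \frac{1}{14718}} = \frac{\frac{56 \left(-1 - 156^{2} + 113 \cdot 156\right)}{-113 + 156} + 21015}{\frac{2619803}{14718}} = \left(\frac{56 \left(-1 - 24336 + 17628\right)}{43} + 21015\right) \frac{14718}{2619803} = \left(56 \cdot \frac{1}{43} \left(-1 - 24336 + 17628\right) + 21015\right) \frac{14718}{2619803} = \left(56 \cdot \frac{1}{43} \left(-6709\right) + 21015\right) \frac{14718}{2619803} = \left(- \frac{375704}{43} + 21015\right) \frac{14718}{2619803} = \frac{527941}{43} \cdot \frac{14718}{2619803} = \frac{7770235638}{112651529}$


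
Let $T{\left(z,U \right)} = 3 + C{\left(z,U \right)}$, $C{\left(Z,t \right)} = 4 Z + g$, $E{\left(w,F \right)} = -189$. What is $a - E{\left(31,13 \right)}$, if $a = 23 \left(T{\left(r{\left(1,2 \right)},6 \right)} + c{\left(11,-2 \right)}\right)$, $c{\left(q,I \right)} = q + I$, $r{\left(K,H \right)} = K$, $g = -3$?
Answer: $488$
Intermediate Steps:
$C{\left(Z,t \right)} = -3 + 4 Z$ ($C{\left(Z,t \right)} = 4 Z - 3 = -3 + 4 Z$)
$c{\left(q,I \right)} = I + q$
$T{\left(z,U \right)} = 4 z$ ($T{\left(z,U \right)} = 3 + \left(-3 + 4 z\right) = 4 z$)
$a = 299$ ($a = 23 \left(4 \cdot 1 + \left(-2 + 11\right)\right) = 23 \left(4 + 9\right) = 23 \cdot 13 = 299$)
$a - E{\left(31,13 \right)} = 299 - -189 = 299 + 189 = 488$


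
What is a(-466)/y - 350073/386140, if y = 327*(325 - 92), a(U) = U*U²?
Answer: -167819709551/126267780 ≈ -1329.1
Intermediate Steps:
a(U) = U³
y = 76191 (y = 327*233 = 76191)
a(-466)/y - 350073/386140 = (-466)³/76191 - 350073/386140 = -101194696*1/76191 - 350073*1/386140 = -434312/327 - 350073/386140 = -167819709551/126267780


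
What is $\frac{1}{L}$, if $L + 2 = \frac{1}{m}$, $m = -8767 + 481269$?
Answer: $- \frac{472502}{945003} \approx -0.5$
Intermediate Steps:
$m = 472502$
$L = - \frac{945003}{472502}$ ($L = -2 + \frac{1}{472502} = - \frac{945003}{472502} \approx -2.0$)
$\frac{1}{L} = \frac{1}{- \frac{945003}{472502}} = - \frac{472502}{945003}$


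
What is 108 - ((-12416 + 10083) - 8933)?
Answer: 11374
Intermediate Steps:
108 - ((-12416 + 10083) - 8933) = 108 - (-2333 - 8933) = 108 - 1*(-11266) = 108 + 11266 = 11374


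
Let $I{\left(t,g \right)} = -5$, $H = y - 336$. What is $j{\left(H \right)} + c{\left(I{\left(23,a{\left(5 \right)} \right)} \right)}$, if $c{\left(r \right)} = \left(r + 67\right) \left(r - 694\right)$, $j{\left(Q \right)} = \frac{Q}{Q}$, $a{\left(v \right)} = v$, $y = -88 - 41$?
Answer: $-43337$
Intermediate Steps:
$y = -129$
$H = -465$ ($H = -129 - 336 = -465$)
$j{\left(Q \right)} = 1$
$c{\left(r \right)} = \left(-694 + r\right) \left(67 + r\right)$ ($c{\left(r \right)} = \left(67 + r\right) \left(-694 + r\right) = \left(-694 + r\right) \left(67 + r\right)$)
$j{\left(H \right)} + c{\left(I{\left(23,a{\left(5 \right)} \right)} \right)} = 1 - \left(43363 - 25\right) = 1 + \left(-46498 + 25 + 3135\right) = 1 - 43338 = -43337$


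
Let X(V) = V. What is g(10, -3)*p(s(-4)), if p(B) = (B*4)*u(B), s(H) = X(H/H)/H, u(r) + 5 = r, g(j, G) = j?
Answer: 105/2 ≈ 52.500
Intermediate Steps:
u(r) = -5 + r
s(H) = 1/H (s(H) = (H/H)/H = 1/H)
p(B) = 4*B*(-5 + B) (p(B) = (B*4)*(-5 + B) = (4*B)*(-5 + B) = 4*B*(-5 + B))
g(10, -3)*p(s(-4)) = 10*(4*(-5 + 1/(-4))/(-4)) = 10*(4*(-¼)*(-5 - ¼)) = 10*(4*(-¼)*(-21/4)) = 10*(21/4) = 105/2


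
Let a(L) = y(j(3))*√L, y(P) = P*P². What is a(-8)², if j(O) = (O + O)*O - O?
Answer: -91125000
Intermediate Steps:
j(O) = -O + 2*O² (j(O) = (2*O)*O - O = 2*O² - O = -O + 2*O²)
y(P) = P³
a(L) = 3375*√L (a(L) = (3*(-1 + 2*3))³*√L = (3*(-1 + 6))³*√L = (3*5)³*√L = 15³*√L = 3375*√L)
a(-8)² = (3375*√(-8))² = (3375*(2*I*√2))² = (6750*I*√2)² = -91125000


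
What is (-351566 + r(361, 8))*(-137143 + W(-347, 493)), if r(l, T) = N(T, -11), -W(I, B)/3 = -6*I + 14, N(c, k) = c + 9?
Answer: 50423024619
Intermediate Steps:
N(c, k) = 9 + c
W(I, B) = -42 + 18*I (W(I, B) = -3*(-6*I + 14) = -3*(14 - 6*I) = -42 + 18*I)
r(l, T) = 9 + T
(-351566 + r(361, 8))*(-137143 + W(-347, 493)) = (-351566 + (9 + 8))*(-137143 + (-42 + 18*(-347))) = (-351566 + 17)*(-137143 + (-42 - 6246)) = -351549*(-137143 - 6288) = -351549*(-143431) = 50423024619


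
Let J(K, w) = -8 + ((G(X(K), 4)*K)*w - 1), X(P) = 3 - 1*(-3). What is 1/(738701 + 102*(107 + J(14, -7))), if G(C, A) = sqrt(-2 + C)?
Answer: 1/728705 ≈ 1.3723e-6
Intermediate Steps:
X(P) = 6 (X(P) = 3 + 3 = 6)
J(K, w) = -9 + 2*K*w (J(K, w) = -8 + ((sqrt(-2 + 6)*K)*w - 1) = -8 + ((sqrt(4)*K)*w - 1) = -8 + ((2*K)*w - 1) = -8 + (2*K*w - 1) = -8 + (-1 + 2*K*w) = -9 + 2*K*w)
1/(738701 + 102*(107 + J(14, -7))) = 1/(738701 + 102*(107 + (-9 + 2*14*(-7)))) = 1/(738701 + 102*(107 + (-9 - 196))) = 1/(738701 + 102*(107 - 205)) = 1/(738701 + 102*(-98)) = 1/(738701 - 9996) = 1/728705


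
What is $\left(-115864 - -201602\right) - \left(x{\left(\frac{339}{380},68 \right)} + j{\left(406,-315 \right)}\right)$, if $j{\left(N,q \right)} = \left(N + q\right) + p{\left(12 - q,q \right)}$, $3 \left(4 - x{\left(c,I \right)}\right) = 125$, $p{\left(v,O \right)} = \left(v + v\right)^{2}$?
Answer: $- \frac{1026094}{3} \approx -3.4203 \cdot 10^{5}$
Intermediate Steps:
$p{\left(v,O \right)} = 4 v^{2}$ ($p{\left(v,O \right)} = \left(2 v\right)^{2} = 4 v^{2}$)
$x{\left(c,I \right)} = - \frac{113}{3}$ ($x{\left(c,I \right)} = 4 - \frac{125}{3} = - \frac{113}{3}$)
$j{\left(N,q \right)} = N + q + 4 \left(12 - q\right)^{2}$ ($j{\left(N,q \right)} = \left(N + q\right) + 4 \left(12 - q\right)^{2} = N + q + 4 \left(12 - q\right)^{2}$)
$\left(-115864 - -201602\right) - \left(x{\left(\frac{339}{380},68 \right)} + j{\left(406,-315 \right)}\right) = \left(-115864 - -201602\right) - \left(- \frac{113}{3} + \left(406 - 315 + 4 \left(-12 - 315\right)^{2}\right)\right) = \left(-115864 + 201602\right) - \left(- \frac{113}{3} + \left(406 - 315 + 4 \left(-327\right)^{2}\right)\right) = 85738 - \left(- \frac{113}{3} + \left(406 - 315 + 4 \cdot 106929\right)\right) = 85738 - \left(- \frac{113}{3} + \left(406 - 315 + 427716\right)\right) = 85738 - \left(- \frac{113}{3} + 427807\right) = 85738 - \frac{1283308}{3} = - \frac{1026094}{3}$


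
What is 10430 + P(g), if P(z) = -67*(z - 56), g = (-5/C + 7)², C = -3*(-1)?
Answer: 110486/9 ≈ 12276.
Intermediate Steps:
C = 3
g = 256/9 (g = (-5/3 + 7)² = (16/3)² = 256/9 ≈ 28.444)
P(z) = 3752 - 67*z (P(z) = -67*(-56 + z) = 3752 - 67*z)
10430 + P(g) = 10430 + (3752 - 67*256/9) = 10430 + (3752 - 17152/9) = 10430 + 16616/9 = 110486/9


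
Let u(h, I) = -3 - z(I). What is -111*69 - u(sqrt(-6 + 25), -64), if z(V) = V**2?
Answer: -3560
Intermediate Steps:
u(h, I) = -3 - I**2
-111*69 - u(sqrt(-6 + 25), -64) = -111*69 - (-3 - 1*(-64)**2) = -7659 - (-3 - 1*4096) = -7659 - (-3 - 4096) = -7659 - 1*(-4099) = -7659 + 4099 = -3560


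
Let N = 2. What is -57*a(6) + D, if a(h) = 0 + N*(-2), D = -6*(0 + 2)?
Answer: 216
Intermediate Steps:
D = -12 (D = -6*2 = -12)
a(h) = -4 (a(h) = 0 + 2*(-2) = 0 - 4 = -4)
-57*a(6) + D = -57*(-4) - 12 = 228 - 12 = 216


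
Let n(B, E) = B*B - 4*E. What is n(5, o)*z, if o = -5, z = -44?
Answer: -1980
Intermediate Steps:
n(B, E) = B² - 4*E
n(5, o)*z = (5² - 4*(-5))*(-44) = (25 + 20)*(-44) = 45*(-44) = -1980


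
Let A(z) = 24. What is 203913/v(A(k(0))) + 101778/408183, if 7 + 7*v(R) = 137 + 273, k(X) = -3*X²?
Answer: 194225919029/54832583 ≈ 3542.2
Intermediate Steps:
v(R) = 403/7 (v(R) = -1 + (137 + 273)/7 = -1 + (⅐)*410 = -1 + 410/7 = 403/7)
203913/v(A(k(0))) + 101778/408183 = 203913/(403/7) + 101778/408183 = 203913*(7/403) + 101778*(1/408183) = 1427391/403 + 33926/136061 = 194225919029/54832583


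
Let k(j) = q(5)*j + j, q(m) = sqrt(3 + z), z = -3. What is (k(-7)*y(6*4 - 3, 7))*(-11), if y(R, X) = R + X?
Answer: 2156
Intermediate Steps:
q(m) = 0 (q(m) = sqrt(3 - 3) = sqrt(0) = 0)
k(j) = j (k(j) = 0*j + j = 0 + j = j)
(k(-7)*y(6*4 - 3, 7))*(-11) = -7*((6*4 - 3) + 7)*(-11) = -7*((24 - 3) + 7)*(-11) = -7*(21 + 7)*(-11) = -7*28*(-11) = -196*(-11) = 2156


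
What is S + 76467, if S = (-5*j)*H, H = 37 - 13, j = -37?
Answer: 80907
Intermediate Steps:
H = 24
S = 4440 (S = -5*(-37)*24 = 185*24 = 4440)
S + 76467 = 4440 + 76467 = 80907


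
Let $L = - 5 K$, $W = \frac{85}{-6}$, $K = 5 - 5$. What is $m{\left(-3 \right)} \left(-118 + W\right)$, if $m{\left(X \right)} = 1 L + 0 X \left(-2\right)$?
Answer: $0$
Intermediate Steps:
$K = 0$ ($K = 5 - 5 = 0$)
$W = - \frac{85}{6}$ ($W = 85 \left(- \frac{1}{6}\right) = - \frac{85}{6} \approx -14.167$)
$L = 0$ ($L = \left(-5\right) 0 = 0$)
$m{\left(X \right)} = 0$ ($m{\left(X \right)} = 1 \cdot 0 + 0 X \left(-2\right) = 0 + 0 \left(-2\right) = 0 + 0 = 0$)
$m{\left(-3 \right)} \left(-118 + W\right) = 0 \left(-118 - \frac{85}{6}\right) = 0 \left(- \frac{793}{6}\right) = 0$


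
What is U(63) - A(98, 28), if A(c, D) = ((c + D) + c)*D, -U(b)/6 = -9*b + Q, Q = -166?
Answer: -1874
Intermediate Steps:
U(b) = 996 + 54*b (U(b) = -6*(-9*b - 166) = -6*(-166 - 9*b) = 996 + 54*b)
A(c, D) = D*(D + 2*c) (A(c, D) = ((D + c) + c)*D = (D + 2*c)*D = D*(D + 2*c))
U(63) - A(98, 28) = (996 + 54*63) - 28*(28 + 2*98) = (996 + 3402) - 28*(28 + 196) = 4398 - 28*224 = 4398 - 1*6272 = 4398 - 6272 = -1874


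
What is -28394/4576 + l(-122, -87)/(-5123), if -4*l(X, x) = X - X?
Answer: -14197/2288 ≈ -6.2050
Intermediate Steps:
l(X, x) = 0 (l(X, x) = -(X - X)/4 = -¼*0 = 0)
-28394/4576 + l(-122, -87)/(-5123) = -28394/4576 + 0/(-5123) = -28394*1/4576 + 0*(-1/5123) = -14197/2288 + 0 = -14197/2288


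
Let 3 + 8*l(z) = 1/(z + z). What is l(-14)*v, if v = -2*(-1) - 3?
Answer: 85/224 ≈ 0.37946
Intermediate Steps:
v = -1 (v = 2 - 3 = -1)
l(z) = -3/8 + 1/(16*z) (l(z) = -3/8 + 1/(8*(z + z)) = -3/8 + 1/(8*((2*z))) = -3/8 + (1/(2*z))/8 = -3/8 + 1/(16*z))
l(-14)*v = ((1/16)*(1 - 6*(-14))/(-14))*(-1) = ((1/16)*(-1/14)*(1 + 84))*(-1) = ((1/16)*(-1/14)*85)*(-1) = -85/224*(-1) = 85/224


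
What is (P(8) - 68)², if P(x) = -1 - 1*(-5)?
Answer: 4096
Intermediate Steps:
P(x) = 4 (P(x) = -1 + 5 = 4)
(P(8) - 68)² = (4 - 68)² = (-64)² = 4096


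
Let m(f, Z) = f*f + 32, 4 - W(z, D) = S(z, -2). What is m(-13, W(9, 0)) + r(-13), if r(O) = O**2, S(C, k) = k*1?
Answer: 370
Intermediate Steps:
S(C, k) = k
W(z, D) = 6 (W(z, D) = 4 - 1*(-2) = 4 + 2 = 6)
m(f, Z) = 32 + f**2 (m(f, Z) = f**2 + 32 = 32 + f**2)
m(-13, W(9, 0)) + r(-13) = (32 + (-13)**2) + (-13)**2 = (32 + 169) + 169 = 201 + 169 = 370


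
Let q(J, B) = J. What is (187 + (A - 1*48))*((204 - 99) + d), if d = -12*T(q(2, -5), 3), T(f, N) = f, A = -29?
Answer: 8910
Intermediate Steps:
d = -24 (d = -12*2 = -24)
(187 + (A - 1*48))*((204 - 99) + d) = (187 + (-29 - 1*48))*((204 - 99) - 24) = (187 + (-29 - 48))*(105 - 24) = (187 - 77)*81 = 110*81 = 8910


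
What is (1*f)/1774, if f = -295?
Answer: -295/1774 ≈ -0.16629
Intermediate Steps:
(1*f)/1774 = (1*(-295))/1774 = -295*1/1774 = -295/1774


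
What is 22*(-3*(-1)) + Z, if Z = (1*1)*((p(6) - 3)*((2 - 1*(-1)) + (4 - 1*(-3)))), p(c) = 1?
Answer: 46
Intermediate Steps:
Z = -20 (Z = (1*1)*((1 - 3)*((2 - 1*(-1)) + (4 - 1*(-3)))) = 1*(-2*((2 + 1) + (4 + 3))) = 1*(-2*(3 + 7)) = 1*(-2*10) = 1*(-20) = -20)
22*(-3*(-1)) + Z = 22*(-3*(-1)) - 20 = 22*3 - 20 = 66 - 20 = 46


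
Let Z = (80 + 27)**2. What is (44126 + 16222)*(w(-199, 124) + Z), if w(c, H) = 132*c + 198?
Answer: -882348108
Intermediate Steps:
w(c, H) = 198 + 132*c
Z = 11449 (Z = 107**2 = 11449)
(44126 + 16222)*(w(-199, 124) + Z) = (44126 + 16222)*((198 + 132*(-199)) + 11449) = 60348*((198 - 26268) + 11449) = 60348*(-26070 + 11449) = 60348*(-14621) = -882348108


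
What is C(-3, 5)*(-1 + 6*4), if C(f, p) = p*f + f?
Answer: -414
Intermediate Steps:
C(f, p) = f + f*p (C(f, p) = f*p + f = f + f*p)
C(-3, 5)*(-1 + 6*4) = (-3*(1 + 5))*(-1 + 6*4) = (-3*6)*(-1 + 24) = -18*23 = -414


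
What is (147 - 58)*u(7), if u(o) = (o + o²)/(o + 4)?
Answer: 4984/11 ≈ 453.09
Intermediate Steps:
u(o) = (o + o²)/(4 + o)
(147 - 58)*u(7) = (147 - 58)*(7*(1 + 7)/(4 + 7)) = 89*(7*8/11) = 89*(7*(1/11)*8) = 89*(56/11) = 4984/11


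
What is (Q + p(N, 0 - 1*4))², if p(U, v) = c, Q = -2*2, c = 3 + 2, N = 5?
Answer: 1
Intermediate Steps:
c = 5
Q = -4
p(U, v) = 5
(Q + p(N, 0 - 1*4))² = (-4 + 5)² = 1² = 1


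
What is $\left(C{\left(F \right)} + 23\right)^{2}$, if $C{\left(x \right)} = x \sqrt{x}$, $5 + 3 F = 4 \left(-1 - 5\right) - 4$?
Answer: $\left(23 - 11 i \sqrt{11}\right)^{2} \approx -802.0 - 1678.2 i$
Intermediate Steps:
$F = -11$ ($F = - \frac{5}{3} + \frac{4 \left(-1 - 5\right) - 4}{3} = - \frac{5}{3} + \frac{4 \left(-6\right) - 4}{3} = - \frac{5}{3} + \frac{-24 - 4}{3} = - \frac{5}{3} + \frac{1}{3} \left(-28\right) = - \frac{5}{3} - \frac{28}{3} = -11$)
$C{\left(x \right)} = x^{\frac{3}{2}}$
$\left(C{\left(F \right)} + 23\right)^{2} = \left(\left(-11\right)^{\frac{3}{2}} + 23\right)^{2} = \left(- 11 i \sqrt{11} + 23\right)^{2} = \left(23 - 11 i \sqrt{11}\right)^{2}$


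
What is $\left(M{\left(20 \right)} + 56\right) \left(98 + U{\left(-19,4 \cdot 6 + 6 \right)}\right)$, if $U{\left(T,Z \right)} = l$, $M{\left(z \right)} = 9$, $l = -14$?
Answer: $5460$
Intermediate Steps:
$U{\left(T,Z \right)} = -14$
$\left(M{\left(20 \right)} + 56\right) \left(98 + U{\left(-19,4 \cdot 6 + 6 \right)}\right) = \left(9 + 56\right) \left(98 - 14\right) = 65 \cdot 84 = 5460$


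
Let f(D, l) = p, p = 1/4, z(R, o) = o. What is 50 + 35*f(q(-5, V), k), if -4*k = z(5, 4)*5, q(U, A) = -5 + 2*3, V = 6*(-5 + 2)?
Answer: 235/4 ≈ 58.750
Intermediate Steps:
V = -18 (V = 6*(-3) = -18)
q(U, A) = 1 (q(U, A) = -5 + 6 = 1)
k = -5 ≈ -5.0000
p = 1/4 ≈ 0.25000
f(D, l) = 1/4
50 + 35*f(q(-5, V), k) = 50 + 35*(1/4) = 50 + 35/4 = 235/4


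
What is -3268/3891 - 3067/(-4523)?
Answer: -2847467/17598993 ≈ -0.16180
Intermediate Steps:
-3268/3891 - 3067/(-4523) = -3268*1/3891 - 3067*(-1/4523) = -3268/3891 + 3067/4523 = -2847467/17598993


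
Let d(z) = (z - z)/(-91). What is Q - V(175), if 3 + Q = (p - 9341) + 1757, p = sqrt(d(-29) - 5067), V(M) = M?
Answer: -7762 + 3*I*sqrt(563) ≈ -7762.0 + 71.183*I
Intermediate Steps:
d(z) = 0 (d(z) = 0*(-1/91) = 0)
p = 3*I*sqrt(563) (p = sqrt(0 - 5067) = sqrt(-5067) = 3*I*sqrt(563) ≈ 71.183*I)
Q = -7587 + 3*I*sqrt(563) (Q = -3 + ((3*I*sqrt(563) - 9341) + 1757) = -3 + ((-9341 + 3*I*sqrt(563)) + 1757) = -3 + (-7584 + 3*I*sqrt(563)) = -7587 + 3*I*sqrt(563) ≈ -7587.0 + 71.183*I)
Q - V(175) = (-7587 + 3*I*sqrt(563)) - 1*175 = (-7587 + 3*I*sqrt(563)) - 175 = -7762 + 3*I*sqrt(563)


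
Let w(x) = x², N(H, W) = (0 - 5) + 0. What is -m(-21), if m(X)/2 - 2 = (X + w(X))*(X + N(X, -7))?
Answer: 21836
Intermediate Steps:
N(H, W) = -5 (N(H, W) = -5 + 0 = -5)
m(X) = 4 + 2*(-5 + X)*(X + X²) (m(X) = 4 + 2*((X + X²)*(X - 5)) = 4 + 2*((X + X²)*(-5 + X)) = 4 + 2*((-5 + X)*(X + X²)) = 4 + 2*(-5 + X)*(X + X²))
-m(-21) = -(4 - 10*(-21) - 8*(-21)² + 2*(-21)³) = -(4 + 210 - 8*441 + 2*(-9261)) = -(4 + 210 - 3528 - 18522) = -1*(-21836) = 21836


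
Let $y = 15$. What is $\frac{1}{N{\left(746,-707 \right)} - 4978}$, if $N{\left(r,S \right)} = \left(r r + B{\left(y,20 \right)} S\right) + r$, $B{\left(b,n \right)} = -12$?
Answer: $\frac{1}{560768} \approx 1.7833 \cdot 10^{-6}$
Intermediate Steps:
$N{\left(r,S \right)} = r + r^{2} - 12 S$ ($N{\left(r,S \right)} = \left(r r - 12 S\right) + r = \left(r^{2} - 12 S\right) + r = r + r^{2} - 12 S$)
$\frac{1}{N{\left(746,-707 \right)} - 4978} = \frac{1}{\left(746 + 746^{2} - -8484\right) - 4978} = \frac{1}{\left(746 + 556516 + 8484\right) - 4978} = \frac{1}{565746 - 4978} = \frac{1}{560768}$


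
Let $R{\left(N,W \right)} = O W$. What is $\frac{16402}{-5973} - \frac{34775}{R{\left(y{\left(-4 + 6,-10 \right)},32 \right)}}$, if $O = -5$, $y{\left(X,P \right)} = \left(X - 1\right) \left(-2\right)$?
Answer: $\frac{41017351}{191136} \approx 214.6$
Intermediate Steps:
$y{\left(X,P \right)} = 2 - 2 X$ ($y{\left(X,P \right)} = \left(-1 + X\right) \left(-2\right) = 2 - 2 X$)
$R{\left(N,W \right)} = - 5 W$
$\frac{16402}{-5973} - \frac{34775}{R{\left(y{\left(-4 + 6,-10 \right)},32 \right)}} = \frac{16402}{-5973} - \frac{34775}{\left(-5\right) 32} = 16402 \left(- \frac{1}{5973}\right) - \frac{34775}{-160} = - \frac{16402}{5973} - - \frac{6955}{32} = - \frac{16402}{5973} + \frac{6955}{32} = \frac{41017351}{191136}$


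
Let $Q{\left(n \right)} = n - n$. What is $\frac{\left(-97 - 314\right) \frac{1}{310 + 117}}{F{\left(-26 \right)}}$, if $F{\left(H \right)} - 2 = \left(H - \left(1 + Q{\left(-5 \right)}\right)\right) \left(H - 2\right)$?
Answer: $- \frac{411}{323666} \approx -0.0012698$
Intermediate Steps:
$Q{\left(n \right)} = 0$
$F{\left(H \right)} = 2 + \left(-1 + H\right) \left(-2 + H\right)$ ($F{\left(H \right)} = 2 + \left(H - 1\right) \left(H - 2\right) = 2 + \left(H + \left(-1 + 0\right)\right) \left(-2 + H\right) = 2 + \left(H - 1\right) \left(-2 + H\right) = 2 + \left(-1 + H\right) \left(-2 + H\right)$)
$\frac{\left(-97 - 314\right) \frac{1}{310 + 117}}{F{\left(-26 \right)}} = \frac{\left(-97 - 314\right) \frac{1}{310 + 117}}{4 + \left(-26\right)^{2} - -78} = \frac{\left(-411\right) \frac{1}{427}}{4 + 676 + 78} = \frac{\left(-411\right) \frac{1}{427}}{758} = \left(- \frac{411}{427}\right) \frac{1}{758} = - \frac{411}{323666}$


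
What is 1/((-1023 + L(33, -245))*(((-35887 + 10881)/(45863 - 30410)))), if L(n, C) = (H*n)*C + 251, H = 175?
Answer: 15453/35399668882 ≈ 4.3653e-7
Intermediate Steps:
L(n, C) = 251 + 175*C*n (L(n, C) = (175*n)*C + 251 = 175*C*n + 251 = 251 + 175*C*n)
1/((-1023 + L(33, -245))*(((-35887 + 10881)/(45863 - 30410)))) = 1/((-1023 + (251 + 175*(-245)*33))*(((-35887 + 10881)/(45863 - 30410)))) = 1/((-1023 + (251 - 1414875))*((-25006/15453))) = 1/((-1023 - 1414624)*((-25006*1/15453))) = 1/((-1415647)*(-25006/15453)) = -1/1415647*(-15453/25006) = 15453/35399668882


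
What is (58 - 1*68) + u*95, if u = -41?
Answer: -3905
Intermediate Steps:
(58 - 1*68) + u*95 = (58 - 1*68) - 41*95 = (58 - 68) - 3895 = -10 - 3895 = -3905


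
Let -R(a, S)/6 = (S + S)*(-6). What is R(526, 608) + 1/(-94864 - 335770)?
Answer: 18851433983/430634 ≈ 43776.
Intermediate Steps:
R(a, S) = 72*S (R(a, S) = -6*(S + S)*(-6) = -6*2*S*(-6) = -(-72)*S = 72*S)
R(526, 608) + 1/(-94864 - 335770) = 72*608 + 1/(-94864 - 335770) = 43776 + 1/(-430634) = 43776 - 1/430634 = 18851433983/430634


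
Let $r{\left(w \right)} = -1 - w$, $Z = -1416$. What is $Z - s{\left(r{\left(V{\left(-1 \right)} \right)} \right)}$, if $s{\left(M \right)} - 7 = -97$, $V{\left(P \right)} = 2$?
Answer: $-1326$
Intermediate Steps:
$s{\left(M \right)} = -90$ ($s{\left(M \right)} = 7 - 97 = -90$)
$Z - s{\left(r{\left(V{\left(-1 \right)} \right)} \right)} = -1416 - -90 = -1416 + 90 = -1326$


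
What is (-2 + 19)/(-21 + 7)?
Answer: -17/14 ≈ -1.2143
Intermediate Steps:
(-2 + 19)/(-21 + 7) = 17/(-14) = -1/14*17 = -17/14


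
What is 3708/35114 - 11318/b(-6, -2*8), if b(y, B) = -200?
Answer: 99540463/1755700 ≈ 56.696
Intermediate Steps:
3708/35114 - 11318/b(-6, -2*8) = 3708/35114 - 11318/(-200) = 3708*(1/35114) - 11318*(-1/200) = 1854/17557 + 5659/100 = 99540463/1755700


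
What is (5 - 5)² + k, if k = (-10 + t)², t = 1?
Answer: 81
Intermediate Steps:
k = 81 (k = (-10 + 1)² = (-9)² = 81)
(5 - 5)² + k = (5 - 5)² + 81 = 0² + 81 = 0 + 81 = 81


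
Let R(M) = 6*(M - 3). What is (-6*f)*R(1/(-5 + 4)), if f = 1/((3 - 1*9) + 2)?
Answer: -36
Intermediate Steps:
f = -¼ (f = 1/((3 - 9) + 2) = 1/(-6 + 2) = 1/(-4) = -¼ ≈ -0.25000)
R(M) = -18 + 6*M (R(M) = 6*(-3 + M) = -18 + 6*M)
(-6*f)*R(1/(-5 + 4)) = (-6*(-¼))*(-18 + 6/(-5 + 4)) = 3*(-18 + 6/(-1))/2 = 3*(-18 + 6*(-1))/2 = 3*(-18 - 6)/2 = (3/2)*(-24) = -36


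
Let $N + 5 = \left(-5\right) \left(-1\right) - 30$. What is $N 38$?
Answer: $-1140$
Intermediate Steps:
$N = -30$ ($N = -5 - 25 = -30$)
$N 38 = \left(-30\right) 38 = -1140$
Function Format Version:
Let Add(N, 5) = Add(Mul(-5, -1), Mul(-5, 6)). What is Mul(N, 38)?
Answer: -1140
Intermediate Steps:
N = -30 (N = Add(-5, Add(Mul(-5, -1), Mul(-5, 6))) = Add(-5, Add(5, -30)) = Add(-5, -25) = -30)
Mul(N, 38) = Mul(-30, 38) = -1140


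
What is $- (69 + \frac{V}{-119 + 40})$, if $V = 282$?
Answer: $- \frac{5169}{79} \approx -65.43$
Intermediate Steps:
$- (69 + \frac{V}{-119 + 40}) = - (69 + \frac{1}{-119 + 40} \cdot 282) = - (69 + \frac{1}{-79} \cdot 282) = - (69 - \frac{282}{79}) = \left(-1\right) \frac{5169}{79} = - \frac{5169}{79}$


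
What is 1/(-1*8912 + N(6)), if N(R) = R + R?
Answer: -1/8900 ≈ -0.00011236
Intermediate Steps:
N(R) = 2*R
1/(-1*8912 + N(6)) = 1/(-1*8912 + 2*6) = 1/(-8912 + 12) = 1/(-8900) = -1/8900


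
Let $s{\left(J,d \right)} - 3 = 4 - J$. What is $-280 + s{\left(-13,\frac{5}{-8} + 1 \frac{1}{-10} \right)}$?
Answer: $-260$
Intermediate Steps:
$s{\left(J,d \right)} = 7 - J$ ($s{\left(J,d \right)} = 3 - \left(-4 + J\right) = 7 - J$)
$-280 + s{\left(-13,\frac{5}{-8} + 1 \frac{1}{-10} \right)} = -280 + \left(7 - -13\right) = -280 + \left(7 + 13\right) = -280 + 20 = -260$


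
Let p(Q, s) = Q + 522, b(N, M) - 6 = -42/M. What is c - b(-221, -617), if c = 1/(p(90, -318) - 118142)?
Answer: -440032937/72516010 ≈ -6.0681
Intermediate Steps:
b(N, M) = 6 - 42/M
p(Q, s) = 522 + Q
c = -1/117530 (c = 1/((522 + 90) - 118142) = 1/(612 - 118142) = 1/(-117530) = -1/117530 ≈ -8.5085e-6)
c - b(-221, -617) = -1/117530 - (6 - 42/(-617)) = -1/117530 - (6 - 42*(-1/617)) = -1/117530 - (6 + 42/617) = -1/117530 - 1*3744/617 = -1/117530 - 3744/617 = -440032937/72516010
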